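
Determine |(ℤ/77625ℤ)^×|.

39600

Factor 77625: 77625 = 3^3 * 5^3 * 23.
φ(3^3) = 3^2·(3−1) = 9·2 = 18.
φ(5^3) = 5^3 − 5^2 = 125 − 25 = 100.
φ(23) = 23 − 1 = 22.
Multiply: 18 · 100 · 22 = 39600.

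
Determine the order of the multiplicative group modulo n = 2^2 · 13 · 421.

10080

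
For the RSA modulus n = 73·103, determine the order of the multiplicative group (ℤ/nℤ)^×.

7344

φ(pq) = (p−1)(q−1) = 72 · 102 = 7344.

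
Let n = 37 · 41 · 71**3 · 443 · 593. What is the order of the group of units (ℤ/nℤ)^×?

φ(142632681333913) = 142632681333913 · (1 − 1/37) · (1 − 1/41) · (1 − 1/71) · (1 − 1/443) · (1 − 1/593)
       = 142632681333913 · 26375731200/28294521193 = 132960060979200.

132960060979200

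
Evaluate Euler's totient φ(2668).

First factor: 2668 = 2**2 · 23 · 29.
φ(2^2) = 2^1·(2−1) = 2·1 = 2.
φ(23) = 23 − 1 = 22.
φ(29) = 29 − 1 = 28.
Multiply: 2 · 22 · 28 = 1232.

1232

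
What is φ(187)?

Prime factorization: 187 = 11 · 17.
φ(187) = 187 · (1 − 1/11) · (1 − 1/17)
       = 187 · 160/187 = 160.

160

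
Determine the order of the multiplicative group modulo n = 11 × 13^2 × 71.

109200

φ(131989) = 131989 · (1 − 1/11) · (1 − 1/13) · (1 − 1/71)
       = 131989 · 8400/10153 = 109200.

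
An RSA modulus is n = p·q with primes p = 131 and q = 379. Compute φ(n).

49140

φ(n) = (p − 1)(q − 1) = (131−1)(379−1) = 130·378 = 49140.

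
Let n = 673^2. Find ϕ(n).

φ(673^2) = 673^1·(673−1) = 673·672 = 452256.

452256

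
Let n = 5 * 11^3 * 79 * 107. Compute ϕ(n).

φ(5) = 5 − 1 = 4.
φ(11^3) = 11^3 − 11^2 = 1331 − 121 = 1210.
φ(79) = 79 − 1 = 78.
φ(107) = 107 − 1 = 106.
Multiply: 4 · 1210 · 78 · 106 = 40017120.

40017120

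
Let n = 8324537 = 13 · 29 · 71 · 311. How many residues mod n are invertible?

φ(13) = 13 − 1 = 12.
φ(29) = 29 − 1 = 28.
φ(71) = 71 − 1 = 70.
φ(311) = 311 − 1 = 310.
Since φ is multiplicative, φ(8324537) = 12 · 28 · 70 · 310 = 7291200.

7291200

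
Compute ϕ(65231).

Prime factorization: 65231 = 37 × 41 × 43.
φ(65231) = 65231 · (1 − 1/37) · (1 − 1/41) · (1 − 1/43)
       = 65231 · 60480/65231 = 60480.

60480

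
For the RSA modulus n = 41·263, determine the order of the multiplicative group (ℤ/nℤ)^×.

φ(n) = (p − 1)(q − 1) = (41−1)(263−1) = 40·262 = 10480.

10480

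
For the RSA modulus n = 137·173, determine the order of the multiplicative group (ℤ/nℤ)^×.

φ(pq) = (p−1)(q−1) = 136 · 172 = 23392.

23392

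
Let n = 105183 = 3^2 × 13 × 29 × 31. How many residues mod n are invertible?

60480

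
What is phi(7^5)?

14406

φ(16807) = 16807 · (1 − 1/7)
       = 16807 · 6/7 = 14406.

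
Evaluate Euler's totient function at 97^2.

9312

φ(9409) = 9409 · (1 − 1/97)
       = 9409 · 96/97 = 9312.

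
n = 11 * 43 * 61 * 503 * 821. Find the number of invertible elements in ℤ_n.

φ(11915221439) = 11915221439 · (1 − 1/11) · (1 − 1/43) · (1 − 1/61) · (1 − 1/503) · (1 − 1/821)
       = 11915221439 · 10373328000/11915221439 = 10373328000.

10373328000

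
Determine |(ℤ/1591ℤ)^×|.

Factor 1591: 1591 = 37 · 43.
φ(1591) = 1591 · (1 − 1/37) · (1 − 1/43)
       = 1591 · 1512/1591 = 1512.

1512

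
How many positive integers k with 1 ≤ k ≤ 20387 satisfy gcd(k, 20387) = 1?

18144

Factor 20387: 20387 = 19 * 29 * 37.
φ(20387) = 20387 · (1 − 1/19) · (1 − 1/29) · (1 − 1/37)
       = 20387 · 18144/20387 = 18144.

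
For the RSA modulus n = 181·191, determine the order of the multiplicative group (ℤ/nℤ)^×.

φ(n) = (p − 1)(q − 1) = (181−1)(191−1) = 180·190 = 34200.

34200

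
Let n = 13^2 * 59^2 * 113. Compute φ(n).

φ(13^2) = 13^1·(13−1) = 13·12 = 156.
φ(59^2) = 59^1·(59−1) = 59·58 = 3422.
φ(113) = 113 − 1 = 112.
Since φ is multiplicative, φ(66476657) = 156 · 3422 · 112 = 59789184.

59789184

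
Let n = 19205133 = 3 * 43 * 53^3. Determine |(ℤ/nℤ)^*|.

12269712

φ(19205133) = 19205133 · (1 − 1/3) · (1 − 1/43) · (1 − 1/53)
       = 19205133 · 4368/6837 = 12269712.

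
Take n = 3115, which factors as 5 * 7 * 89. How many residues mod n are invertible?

φ(5) = 5 − 1 = 4.
φ(7) = 7 − 1 = 6.
φ(89) = 89 − 1 = 88.
φ(3115) = 4 × 6 × 88 = 2112.

2112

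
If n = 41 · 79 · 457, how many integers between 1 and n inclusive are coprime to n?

1422720

φ(1480223) = 1480223 · (1 − 1/41) · (1 − 1/79) · (1 − 1/457)
       = 1480223 · 1422720/1480223 = 1422720.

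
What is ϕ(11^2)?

110

φ(11^2) = 11^2 − 11^1 = 121 − 11 = 110.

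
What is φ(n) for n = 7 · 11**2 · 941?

620400

φ(7) = 7 − 1 = 6.
φ(11^2) = 11^2 − 11^1 = 121 − 11 = 110.
φ(941) = 941 − 1 = 940.
Since φ is multiplicative, φ(797027) = 6 · 110 · 940 = 620400.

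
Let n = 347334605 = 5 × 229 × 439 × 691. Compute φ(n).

275624640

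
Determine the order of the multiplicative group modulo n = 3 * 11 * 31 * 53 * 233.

7238400

φ(12633027) = 12633027 · (1 − 1/3) · (1 − 1/11) · (1 − 1/31) · (1 − 1/53) · (1 − 1/233)
       = 12633027 · 7238400/12633027 = 7238400.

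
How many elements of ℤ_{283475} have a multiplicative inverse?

197120

First factor: 283475 = 5**2 × 17 × 23 × 29.
φ(5^2) = 5^1·(5−1) = 5·4 = 20.
φ(17) = 17 − 1 = 16.
φ(23) = 23 − 1 = 22.
φ(29) = 29 − 1 = 28.
Since φ is multiplicative, φ(283475) = 20 · 16 · 22 · 28 = 197120.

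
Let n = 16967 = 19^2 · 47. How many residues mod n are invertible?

15732

φ(19^2) = 19^1·(19−1) = 19·18 = 342.
φ(47) = 47 − 1 = 46.
Since φ is multiplicative, φ(16967) = 342 · 46 = 15732.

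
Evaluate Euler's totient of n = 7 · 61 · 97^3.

φ(7) = 7 − 1 = 6.
φ(61) = 61 − 1 = 60.
φ(97^3) = 97^2·(97−1) = 9409·96 = 903264.
φ(389711371) = 6 × 60 × 903264 = 325175040.

325175040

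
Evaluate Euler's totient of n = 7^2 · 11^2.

φ(7^2) = 7^2 − 7^1 = 49 − 7 = 42.
φ(11^2) = 11^2 − 11^1 = 121 − 11 = 110.
φ(5929) = 42 × 110 = 4620.

4620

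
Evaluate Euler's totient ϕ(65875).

65875 = 5**3 · 17 · 31.
φ(5^3) = 5^2·(5−1) = 25·4 = 100.
φ(17) = 17 − 1 = 16.
φ(31) = 31 − 1 = 30.
φ(65875) = 100 × 16 × 30 = 48000.

48000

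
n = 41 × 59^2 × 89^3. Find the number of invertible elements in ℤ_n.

φ(41) = 41 − 1 = 40.
φ(59^2) = 59^1·(59−1) = 59·58 = 3422.
φ(89^3) = 89^2·(89−1) = 7921·88 = 697048.
Multiply: 40 · 3422 · 697048 = 95411930240.

95411930240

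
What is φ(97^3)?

φ(97^3) = 97^2·(97−1) = 9409·96 = 903264.

903264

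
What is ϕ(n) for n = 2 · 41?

φ(82) = 82 · (1 − 1/2) · (1 − 1/41)
       = 82 · 40/82 = 40.

40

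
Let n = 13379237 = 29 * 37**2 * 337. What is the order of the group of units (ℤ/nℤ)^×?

12531456

φ(13379237) = 13379237 · (1 − 1/29) · (1 − 1/37) · (1 − 1/337)
       = 13379237 · 338688/361601 = 12531456.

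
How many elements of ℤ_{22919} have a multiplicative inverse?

Factor 22919: 22919 = 13 × 41 × 43.
φ(13) = 13 − 1 = 12.
φ(41) = 41 − 1 = 40.
φ(43) = 43 − 1 = 42.
Since φ is multiplicative, φ(22919) = 12 · 40 · 42 = 20160.

20160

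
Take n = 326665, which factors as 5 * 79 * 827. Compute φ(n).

257712

φ(326665) = 326665 · (1 − 1/5) · (1 − 1/79) · (1 − 1/827)
       = 326665 · 257712/326665 = 257712.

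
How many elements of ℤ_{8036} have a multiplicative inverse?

3360

Factor 8036: 8036 = 2^2 · 7^2 · 41.
φ(8036) = 8036 · (1 − 1/2) · (1 − 1/7) · (1 − 1/41)
       = 8036 · 240/574 = 3360.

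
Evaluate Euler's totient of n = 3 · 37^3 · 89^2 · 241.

185276298240

φ(3) = 3 − 1 = 2.
φ(37^3) = 37^3 − 37^2 = 50653 − 1369 = 49284.
φ(89^2) = 89^1·(89−1) = 89·88 = 7832.
φ(241) = 241 − 1 = 240.
Since φ is multiplicative, φ(290083804599) = 2 · 49284 · 7832 · 240 = 185276298240.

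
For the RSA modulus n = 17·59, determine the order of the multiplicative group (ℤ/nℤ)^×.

928

φ(17) = 17 − 1 = 16.
φ(59) = 59 − 1 = 58.
Since φ is multiplicative, φ(1003) = 16 · 58 = 928.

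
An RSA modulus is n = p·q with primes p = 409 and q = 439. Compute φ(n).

178704

φ(409) = 409 − 1 = 408.
φ(439) = 439 − 1 = 438.
Multiply: 408 · 438 = 178704.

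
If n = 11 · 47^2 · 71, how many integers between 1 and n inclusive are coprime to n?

φ(1725229) = 1725229 · (1 − 1/11) · (1 − 1/47) · (1 − 1/71)
       = 1725229 · 32200/36707 = 1513400.

1513400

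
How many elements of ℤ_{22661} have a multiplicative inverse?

20160

First factor: 22661 = 17 · 31 · 43.
φ(22661) = 22661 · (1 − 1/17) · (1 − 1/31) · (1 − 1/43)
       = 22661 · 20160/22661 = 20160.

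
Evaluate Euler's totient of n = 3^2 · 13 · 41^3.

φ(3^2) = 3^1·(3−1) = 3·2 = 6.
φ(13) = 13 − 1 = 12.
φ(41^3) = 41^3 − 41^2 = 68921 − 1681 = 67240.
Multiply: 6 · 12 · 67240 = 4841280.

4841280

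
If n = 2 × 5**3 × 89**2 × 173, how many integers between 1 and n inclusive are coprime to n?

134710400

φ(342583250) = 342583250 · (1 − 1/2) · (1 − 1/5) · (1 − 1/89) · (1 − 1/173)
       = 342583250 · 60544/153970 = 134710400.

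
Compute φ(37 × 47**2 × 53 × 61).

242835840

φ(37) = 37 − 1 = 36.
φ(47^2) = 47^1·(47−1) = 47·46 = 2162.
φ(53) = 53 − 1 = 52.
φ(61) = 61 − 1 = 60.
φ(264242789) = 36 × 2162 × 52 × 60 = 242835840.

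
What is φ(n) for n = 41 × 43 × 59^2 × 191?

1092302400

φ(1172167573) = 1172167573 · (1 − 1/41) · (1 − 1/43) · (1 − 1/59) · (1 − 1/191)
       = 1172167573 · 18513600/19867247 = 1092302400.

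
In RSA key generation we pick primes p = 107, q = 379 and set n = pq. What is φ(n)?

40068

φ(40553) = 40553 · (1 − 1/107) · (1 − 1/379)
       = 40553 · 40068/40553 = 40068.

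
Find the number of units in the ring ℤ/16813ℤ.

16813 = 17 · 23 · 43.
φ(17) = 17 − 1 = 16.
φ(23) = 23 − 1 = 22.
φ(43) = 43 − 1 = 42.
φ(16813) = 16 × 22 × 42 = 14784.

14784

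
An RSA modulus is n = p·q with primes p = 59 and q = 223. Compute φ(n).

12876

φ(13157) = 13157 · (1 − 1/59) · (1 − 1/223)
       = 13157 · 12876/13157 = 12876.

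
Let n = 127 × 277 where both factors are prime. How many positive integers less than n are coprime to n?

34776

φ(pq) = (p−1)(q−1) = 126 · 276 = 34776.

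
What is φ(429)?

240

429 = 3 × 11 × 13.
φ(3) = 3 − 1 = 2.
φ(11) = 11 − 1 = 10.
φ(13) = 13 − 1 = 12.
φ(429) = 2 × 10 × 12 = 240.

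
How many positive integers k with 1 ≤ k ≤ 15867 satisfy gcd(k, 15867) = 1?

10080

First factor: 15867 = 3**2 · 41 · 43.
φ(3^2) = 3^1·(3−1) = 3·2 = 6.
φ(41) = 41 − 1 = 40.
φ(43) = 43 − 1 = 42.
Since φ is multiplicative, φ(15867) = 6 · 40 · 42 = 10080.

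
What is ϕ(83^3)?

φ(571787) = 571787 · (1 − 1/83)
       = 571787 · 82/83 = 564898.

564898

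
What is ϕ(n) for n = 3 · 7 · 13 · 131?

18720

φ(3) = 3 − 1 = 2.
φ(7) = 7 − 1 = 6.
φ(13) = 13 − 1 = 12.
φ(131) = 131 − 1 = 130.
Multiply: 2 · 6 · 12 · 130 = 18720.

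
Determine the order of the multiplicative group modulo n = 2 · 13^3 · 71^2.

10079160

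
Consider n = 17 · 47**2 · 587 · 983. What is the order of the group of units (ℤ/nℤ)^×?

19906035584

φ(21668869613) = 21668869613 · (1 − 1/17) · (1 − 1/47) · (1 − 1/587) · (1 − 1/983)
       = 21668869613 · 423532672/461039779 = 19906035584.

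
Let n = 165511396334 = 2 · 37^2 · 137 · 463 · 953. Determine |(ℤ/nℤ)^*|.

79674997248

φ(2) = 2 − 1 = 1.
φ(37^2) = 37^2 − 37^1 = 1369 − 37 = 1332.
φ(137) = 137 − 1 = 136.
φ(463) = 463 − 1 = 462.
φ(953) = 953 − 1 = 952.
φ(165511396334) = 1 × 1332 × 136 × 462 × 952 = 79674997248.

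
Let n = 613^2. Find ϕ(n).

375156

φ(613^2) = 613^2 − 613^1 = 375769 − 613 = 375156.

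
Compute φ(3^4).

φ(81) = 81 · (1 − 1/3)
       = 81 · 2/3 = 54.

54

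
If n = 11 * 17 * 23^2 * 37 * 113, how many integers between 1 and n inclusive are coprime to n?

φ(11) = 11 − 1 = 10.
φ(17) = 17 − 1 = 16.
φ(23^2) = 23^2 − 23^1 = 529 − 23 = 506.
φ(37) = 37 − 1 = 36.
φ(113) = 113 − 1 = 112.
Since φ is multiplicative, φ(413597063) = 10 · 16 · 506 · 36 · 112 = 326430720.

326430720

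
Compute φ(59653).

49280

Prime factorization: 59653 = 11^2 × 17 × 29.
φ(59653) = 59653 · (1 − 1/11) · (1 − 1/17) · (1 − 1/29)
       = 59653 · 4480/5423 = 49280.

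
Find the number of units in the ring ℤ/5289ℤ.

3360

First factor: 5289 = 3 · 41 · 43.
φ(5289) = 5289 · (1 − 1/3) · (1 − 1/41) · (1 − 1/43)
       = 5289 · 3360/5289 = 3360.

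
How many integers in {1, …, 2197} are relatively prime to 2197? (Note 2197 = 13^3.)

2028

φ(2197) = 2197 · (1 − 1/13)
       = 2197 · 12/13 = 2028.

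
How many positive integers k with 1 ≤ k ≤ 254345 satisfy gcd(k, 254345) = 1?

157248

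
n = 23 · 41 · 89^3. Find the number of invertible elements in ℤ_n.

613402240

φ(23) = 23 − 1 = 22.
φ(41) = 41 − 1 = 40.
φ(89^3) = 89^2·(89−1) = 7921·88 = 697048.
Multiply: 22 · 40 · 697048 = 613402240.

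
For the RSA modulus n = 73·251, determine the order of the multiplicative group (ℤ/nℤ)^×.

18000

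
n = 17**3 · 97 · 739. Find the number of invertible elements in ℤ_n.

φ(352178579) = 352178579 · (1 − 1/17) · (1 − 1/97) · (1 − 1/739)
       = 352178579 · 1133568/1218611 = 327601152.

327601152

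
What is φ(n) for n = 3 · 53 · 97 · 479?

φ(3) = 3 − 1 = 2.
φ(53) = 53 − 1 = 52.
φ(97) = 97 − 1 = 96.
φ(479) = 479 − 1 = 478.
Multiply: 2 · 52 · 96 · 478 = 4772352.

4772352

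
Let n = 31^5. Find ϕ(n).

27705630

φ(28629151) = 28629151 · (1 − 1/31)
       = 28629151 · 30/31 = 27705630.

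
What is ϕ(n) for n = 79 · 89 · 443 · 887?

φ(79) = 79 − 1 = 78.
φ(89) = 89 − 1 = 88.
φ(443) = 443 − 1 = 442.
φ(887) = 887 − 1 = 886.
Since φ is multiplicative, φ(2762768171) = 78 · 88 · 442 · 886 = 2688024768.

2688024768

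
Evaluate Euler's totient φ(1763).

1680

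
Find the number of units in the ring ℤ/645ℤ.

336

Prime factorization: 645 = 3 · 5 · 43.
φ(645) = 645 · (1 − 1/3) · (1 − 1/5) · (1 − 1/43)
       = 645 · 336/645 = 336.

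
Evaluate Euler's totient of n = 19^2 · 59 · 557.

11028816

φ(19^2) = 19^2 − 19^1 = 361 − 19 = 342.
φ(59) = 59 − 1 = 58.
φ(557) = 557 − 1 = 556.
φ(11863543) = 342 × 58 × 556 = 11028816.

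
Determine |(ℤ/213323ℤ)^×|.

Factor 213323: 213323 = 11^2 * 41 * 43.
φ(11^2) = 11^1·(11−1) = 11·10 = 110.
φ(41) = 41 − 1 = 40.
φ(43) = 43 − 1 = 42.
Since φ is multiplicative, φ(213323) = 110 · 40 · 42 = 184800.

184800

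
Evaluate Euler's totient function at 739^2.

545382

φ(546121) = 546121 · (1 − 1/739)
       = 546121 · 738/739 = 545382.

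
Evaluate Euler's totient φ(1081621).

950400

Factor 1081621: 1081621 = 23 * 31 * 37 * 41.
φ(1081621) = 1081621 · (1 − 1/23) · (1 − 1/31) · (1 − 1/37) · (1 − 1/41)
       = 1081621 · 950400/1081621 = 950400.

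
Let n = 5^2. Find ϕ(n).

φ(25) = 25 · (1 − 1/5)
       = 25 · 4/5 = 20.

20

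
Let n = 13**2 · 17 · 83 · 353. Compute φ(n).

φ(84176027) = 84176027 · (1 − 1/13) · (1 − 1/17) · (1 − 1/83) · (1 − 1/353)
       = 84176027 · 5541888/6475079 = 72044544.

72044544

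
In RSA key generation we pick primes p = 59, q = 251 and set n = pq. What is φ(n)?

14500

φ(pq) = (p−1)(q−1) = 58 · 250 = 14500.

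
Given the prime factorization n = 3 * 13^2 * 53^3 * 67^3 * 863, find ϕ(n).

φ(19591639097981691) = 19591639097981691 · (1 − 1/3) · (1 − 1/13) · (1 − 1/53) · (1 − 1/67) · (1 − 1/863)
       = 19591639097981691 · 71001216/119516007 = 11638861055572608.

11638861055572608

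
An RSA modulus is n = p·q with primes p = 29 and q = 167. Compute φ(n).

φ(n) = (p − 1)(q − 1) = (29−1)(167−1) = 28·166 = 4648.

4648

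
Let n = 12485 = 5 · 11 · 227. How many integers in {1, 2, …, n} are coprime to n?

φ(12485) = 12485 · (1 − 1/5) · (1 − 1/11) · (1 − 1/227)
       = 12485 · 9040/12485 = 9040.

9040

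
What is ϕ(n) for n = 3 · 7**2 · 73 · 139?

834624

φ(1491609) = 1491609 · (1 − 1/3) · (1 − 1/7) · (1 − 1/73) · (1 − 1/139)
       = 1491609 · 119232/213087 = 834624.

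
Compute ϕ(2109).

2109 = 3 · 19 · 37.
φ(3) = 3 − 1 = 2.
φ(19) = 19 − 1 = 18.
φ(37) = 37 − 1 = 36.
Since φ is multiplicative, φ(2109) = 2 · 18 · 36 = 1296.

1296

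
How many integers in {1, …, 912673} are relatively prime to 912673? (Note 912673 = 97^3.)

903264

φ(97^3) = 97^3 − 97^2 = 912673 − 9409 = 903264.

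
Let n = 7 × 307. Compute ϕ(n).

1836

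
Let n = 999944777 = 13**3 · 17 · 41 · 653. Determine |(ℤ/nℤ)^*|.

846243840

φ(999944777) = 999944777 · (1 − 1/13) · (1 − 1/17) · (1 − 1/41) · (1 − 1/653)
       = 999944777 · 5007360/5916833 = 846243840.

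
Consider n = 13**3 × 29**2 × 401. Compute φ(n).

φ(740918477) = 740918477 · (1 − 1/13) · (1 − 1/29) · (1 − 1/401)
       = 740918477 · 134400/151177 = 658694400.

658694400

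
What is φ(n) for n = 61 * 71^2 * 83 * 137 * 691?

2294613216000

φ(2416146364861) = 2416146364861 · (1 − 1/61) · (1 − 1/71) · (1 − 1/83) · (1 − 1/137) · (1 − 1/691)
       = 2416146364861 · 32318496000/34030230491 = 2294613216000.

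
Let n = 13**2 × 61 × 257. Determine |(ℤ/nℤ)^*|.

2396160

φ(2649413) = 2649413 · (1 − 1/13) · (1 − 1/61) · (1 − 1/257)
       = 2649413 · 184320/203801 = 2396160.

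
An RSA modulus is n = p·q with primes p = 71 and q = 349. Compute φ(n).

For distinct primes, φ(pq) = (p−1)(q−1) = 70 × 348 = 24360.

24360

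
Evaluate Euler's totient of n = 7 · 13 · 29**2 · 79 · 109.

φ(659008441) = 659008441 · (1 − 1/7) · (1 − 1/13) · (1 − 1/29) · (1 − 1/79) · (1 − 1/109)
       = 659008441 · 16982784/22724429 = 492500736.

492500736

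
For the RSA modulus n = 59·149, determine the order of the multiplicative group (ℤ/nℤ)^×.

8584

φ(n) = (p − 1)(q − 1) = (59−1)(149−1) = 58·148 = 8584.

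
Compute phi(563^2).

316406

φ(563^2) = 563^2 − 563^1 = 316969 − 563 = 316406.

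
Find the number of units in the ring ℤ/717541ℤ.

604800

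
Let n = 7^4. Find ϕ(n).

2058

φ(7^4) = 7^4 − 7^3 = 2401 − 343 = 2058.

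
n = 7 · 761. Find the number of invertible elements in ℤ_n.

4560

φ(7) = 7 − 1 = 6.
φ(761) = 761 − 1 = 760.
φ(5327) = 6 × 760 = 4560.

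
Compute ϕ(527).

480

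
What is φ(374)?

374 = 2 × 11 × 17.
φ(2) = 2 − 1 = 1.
φ(11) = 11 − 1 = 10.
φ(17) = 17 − 1 = 16.
φ(374) = 1 × 10 × 16 = 160.

160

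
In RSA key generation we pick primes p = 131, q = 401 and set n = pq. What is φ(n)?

52000

φ(131) = 131 − 1 = 130.
φ(401) = 401 − 1 = 400.
φ(52531) = 130 × 400 = 52000.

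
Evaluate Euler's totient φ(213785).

137280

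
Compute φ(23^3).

11638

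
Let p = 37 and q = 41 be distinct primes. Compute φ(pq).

1440

φ(1517) = 1517 · (1 − 1/37) · (1 − 1/41)
       = 1517 · 1440/1517 = 1440.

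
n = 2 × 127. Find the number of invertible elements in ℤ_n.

φ(2) = 2 − 1 = 1.
φ(127) = 127 − 1 = 126.
Since φ is multiplicative, φ(254) = 1 · 126 = 126.

126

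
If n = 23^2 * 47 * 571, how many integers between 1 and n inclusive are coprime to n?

φ(23^2) = 23^1·(23−1) = 23·22 = 506.
φ(47) = 47 − 1 = 46.
φ(571) = 571 − 1 = 570.
φ(14196773) = 506 × 46 × 570 = 13267320.

13267320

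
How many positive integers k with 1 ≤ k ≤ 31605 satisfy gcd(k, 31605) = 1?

First factor: 31605 = 3 * 5 * 7^2 * 43.
φ(31605) = 31605 · (1 − 1/3) · (1 − 1/5) · (1 − 1/7) · (1 − 1/43)
       = 31605 · 2016/4515 = 14112.

14112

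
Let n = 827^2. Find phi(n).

683102

φ(683929) = 683929 · (1 − 1/827)
       = 683929 · 826/827 = 683102.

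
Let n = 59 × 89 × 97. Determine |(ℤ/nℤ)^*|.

φ(509347) = 509347 · (1 − 1/59) · (1 − 1/89) · (1 − 1/97)
       = 509347 · 489984/509347 = 489984.

489984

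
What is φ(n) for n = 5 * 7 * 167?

φ(5845) = 5845 · (1 − 1/5) · (1 − 1/7) · (1 − 1/167)
       = 5845 · 3984/5845 = 3984.

3984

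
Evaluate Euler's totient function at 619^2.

382542

φ(619^2) = 619^2 − 619^1 = 383161 − 619 = 382542.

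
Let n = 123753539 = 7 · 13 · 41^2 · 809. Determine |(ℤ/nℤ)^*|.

95408640

φ(7) = 7 − 1 = 6.
φ(13) = 13 − 1 = 12.
φ(41^2) = 41^2 − 41^1 = 1681 − 41 = 1640.
φ(809) = 809 − 1 = 808.
Since φ is multiplicative, φ(123753539) = 6 · 12 · 1640 · 808 = 95408640.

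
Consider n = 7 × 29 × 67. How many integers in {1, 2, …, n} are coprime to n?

11088

φ(7) = 7 − 1 = 6.
φ(29) = 29 − 1 = 28.
φ(67) = 67 − 1 = 66.
Multiply: 6 · 28 · 66 = 11088.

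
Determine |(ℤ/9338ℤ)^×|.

3696

9338 = 2 × 7 × 23 × 29.
φ(9338) = 9338 · (1 − 1/2) · (1 − 1/7) · (1 − 1/23) · (1 − 1/29)
       = 9338 · 3696/9338 = 3696.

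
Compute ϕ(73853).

61776

73853 = 13^2 × 19 × 23.
φ(13^2) = 13^2 − 13^1 = 169 − 13 = 156.
φ(19) = 19 − 1 = 18.
φ(23) = 23 − 1 = 22.
Multiply: 156 · 18 · 22 = 61776.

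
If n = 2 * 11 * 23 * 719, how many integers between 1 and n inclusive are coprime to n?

157960

φ(363814) = 363814 · (1 − 1/2) · (1 − 1/11) · (1 − 1/23) · (1 − 1/719)
       = 363814 · 157960/363814 = 157960.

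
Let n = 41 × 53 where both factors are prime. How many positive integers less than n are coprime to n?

2080

For distinct primes, φ(pq) = (p−1)(q−1) = 40 × 52 = 2080.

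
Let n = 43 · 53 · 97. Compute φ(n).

209664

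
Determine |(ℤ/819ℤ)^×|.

Prime factorization: 819 = 3^2 * 7 * 13.
φ(819) = 819 · (1 − 1/3) · (1 − 1/7) · (1 − 1/13)
       = 819 · 144/273 = 432.

432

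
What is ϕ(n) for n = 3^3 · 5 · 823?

59184

φ(3^3) = 3^2·(3−1) = 9·2 = 18.
φ(5) = 5 − 1 = 4.
φ(823) = 823 − 1 = 822.
Multiply: 18 · 4 · 822 = 59184.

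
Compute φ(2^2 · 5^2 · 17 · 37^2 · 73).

61378560

φ(2^2) = 2^2 − 2^1 = 4 − 2 = 2.
φ(5^2) = 5^1·(5−1) = 5·4 = 20.
φ(17) = 17 − 1 = 16.
φ(37^2) = 37^2 − 37^1 = 1369 − 37 = 1332.
φ(73) = 73 − 1 = 72.
Since φ is multiplicative, φ(169892900) = 2 · 20 · 16 · 1332 · 72 = 61378560.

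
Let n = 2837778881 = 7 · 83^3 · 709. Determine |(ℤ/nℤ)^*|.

φ(2837778881) = 2837778881 · (1 − 1/7) · (1 − 1/83) · (1 − 1/709)
       = 2837778881 · 348336/411929 = 2399686704.

2399686704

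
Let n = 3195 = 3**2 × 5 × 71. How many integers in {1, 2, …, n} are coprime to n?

1680

φ(3195) = 3195 · (1 − 1/3) · (1 − 1/5) · (1 − 1/71)
       = 3195 · 560/1065 = 1680.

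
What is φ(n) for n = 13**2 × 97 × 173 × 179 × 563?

φ(285802463453) = 285802463453 · (1 − 1/13) · (1 − 1/97) · (1 − 1/173) · (1 − 1/179) · (1 − 1/563)
       = 285802463453 · 19821533184/21984804881 = 257679931392.

257679931392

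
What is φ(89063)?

Prime factorization: 89063 = 13^2 · 17 · 31.
φ(89063) = 89063 · (1 − 1/13) · (1 − 1/17) · (1 − 1/31)
       = 89063 · 5760/6851 = 74880.

74880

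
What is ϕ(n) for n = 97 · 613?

58752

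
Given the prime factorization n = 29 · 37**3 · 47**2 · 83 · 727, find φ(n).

177611115927168

φ(195799414685053) = 195799414685053 · (1 − 1/29) · (1 − 1/37) · (1 − 1/47) · (1 − 1/83) · (1 − 1/727)
       = 195799414685053 · 2760379776/3043056971 = 177611115927168.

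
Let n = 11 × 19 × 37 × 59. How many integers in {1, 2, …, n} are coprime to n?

φ(11) = 11 − 1 = 10.
φ(19) = 19 − 1 = 18.
φ(37) = 37 − 1 = 36.
φ(59) = 59 − 1 = 58.
Since φ is multiplicative, φ(456247) = 10 · 18 · 36 · 58 = 375840.

375840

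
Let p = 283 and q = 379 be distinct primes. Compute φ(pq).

φ(pq) = (p−1)(q−1) = 282 · 378 = 106596.

106596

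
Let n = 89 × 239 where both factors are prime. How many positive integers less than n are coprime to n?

20944

φ(21271) = 21271 · (1 − 1/89) · (1 − 1/239)
       = 21271 · 20944/21271 = 20944.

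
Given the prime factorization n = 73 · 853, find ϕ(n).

φ(73) = 73 − 1 = 72.
φ(853) = 853 − 1 = 852.
Multiply: 72 · 852 = 61344.

61344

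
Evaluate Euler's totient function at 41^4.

φ(41^4) = 41^4 − 41^3 = 2825761 − 68921 = 2756840.

2756840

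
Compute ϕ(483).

264

483 = 3 * 7 * 23.
φ(483) = 483 · (1 − 1/3) · (1 − 1/7) · (1 − 1/23)
       = 483 · 264/483 = 264.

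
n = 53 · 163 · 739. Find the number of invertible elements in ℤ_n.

6216912

φ(53) = 53 − 1 = 52.
φ(163) = 163 − 1 = 162.
φ(739) = 739 − 1 = 738.
φ(6384221) = 52 × 162 × 738 = 6216912.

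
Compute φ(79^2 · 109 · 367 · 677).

φ(169018955471) = 169018955471 · (1 − 1/79) · (1 − 1/109) · (1 − 1/367) · (1 − 1/677)
       = 169018955471 · 2084232384/2139480449 = 164654358336.

164654358336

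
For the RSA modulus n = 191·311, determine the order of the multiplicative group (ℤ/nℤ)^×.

φ(n) = (p − 1)(q − 1) = (191−1)(311−1) = 190·310 = 58900.

58900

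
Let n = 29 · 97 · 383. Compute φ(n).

1026816

φ(1077379) = 1077379 · (1 − 1/29) · (1 − 1/97) · (1 − 1/383)
       = 1077379 · 1026816/1077379 = 1026816.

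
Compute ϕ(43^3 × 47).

3572268

φ(43^3) = 43^3 − 43^2 = 79507 − 1849 = 77658.
φ(47) = 47 − 1 = 46.
Multiply: 77658 · 46 = 3572268.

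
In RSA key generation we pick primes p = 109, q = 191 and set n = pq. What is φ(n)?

φ(n) = (p − 1)(q − 1) = (109−1)(191−1) = 108·190 = 20520.

20520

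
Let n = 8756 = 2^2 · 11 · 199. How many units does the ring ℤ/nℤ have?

3960

φ(8756) = 8756 · (1 − 1/2) · (1 − 1/11) · (1 − 1/199)
       = 8756 · 1980/4378 = 3960.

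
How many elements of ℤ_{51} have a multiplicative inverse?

Factor 51: 51 = 3 · 17.
φ(51) = 51 · (1 − 1/3) · (1 − 1/17)
       = 51 · 32/51 = 32.

32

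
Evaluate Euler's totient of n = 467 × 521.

242320

φ(467) = 467 − 1 = 466.
φ(521) = 521 − 1 = 520.
Multiply: 466 · 520 = 242320.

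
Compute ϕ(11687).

Prime factorization: 11687 = 13 · 29 · 31.
φ(11687) = 11687 · (1 − 1/13) · (1 − 1/29) · (1 − 1/31)
       = 11687 · 10080/11687 = 10080.

10080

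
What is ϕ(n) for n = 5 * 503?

φ(5) = 5 − 1 = 4.
φ(503) = 503 − 1 = 502.
Multiply: 4 · 502 = 2008.

2008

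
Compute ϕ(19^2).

φ(19^2) = 19^2 − 19^1 = 361 − 19 = 342.

342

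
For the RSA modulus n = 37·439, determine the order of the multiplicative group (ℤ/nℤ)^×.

φ(37) = 37 − 1 = 36.
φ(439) = 439 − 1 = 438.
Since φ is multiplicative, φ(16243) = 36 · 438 = 15768.

15768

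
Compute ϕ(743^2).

φ(743^2) = 743^2 − 743^1 = 552049 − 743 = 551306.

551306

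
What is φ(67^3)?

φ(300763) = 300763 · (1 − 1/67)
       = 300763 · 66/67 = 296274.

296274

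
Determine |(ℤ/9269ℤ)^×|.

7920

Prime factorization: 9269 = 13 · 23 · 31.
φ(9269) = 9269 · (1 − 1/13) · (1 − 1/23) · (1 − 1/31)
       = 9269 · 7920/9269 = 7920.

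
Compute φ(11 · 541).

5400

φ(11) = 11 − 1 = 10.
φ(541) = 541 − 1 = 540.
Multiply: 10 · 540 = 5400.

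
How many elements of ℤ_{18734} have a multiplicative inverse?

8064

Factor 18734: 18734 = 2 · 17 · 19 · 29.
φ(18734) = 18734 · (1 − 1/2) · (1 − 1/17) · (1 − 1/19) · (1 − 1/29)
       = 18734 · 8064/18734 = 8064.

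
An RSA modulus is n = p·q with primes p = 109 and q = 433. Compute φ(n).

46656

φ(47197) = 47197 · (1 − 1/109) · (1 − 1/433)
       = 47197 · 46656/47197 = 46656.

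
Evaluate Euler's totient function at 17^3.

4624

φ(17^3) = 17^2·(17−1) = 289·16 = 4624.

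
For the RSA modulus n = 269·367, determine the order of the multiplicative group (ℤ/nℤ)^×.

φ(269) = 269 − 1 = 268.
φ(367) = 367 − 1 = 366.
Multiply: 268 · 366 = 98088.

98088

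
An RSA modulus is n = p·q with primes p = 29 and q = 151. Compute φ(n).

4200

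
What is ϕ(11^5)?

φ(161051) = 161051 · (1 − 1/11)
       = 161051 · 10/11 = 146410.

146410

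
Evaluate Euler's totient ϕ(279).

180

Factor 279: 279 = 3^2 * 31.
φ(279) = 279 · (1 − 1/3) · (1 − 1/31)
       = 279 · 60/93 = 180.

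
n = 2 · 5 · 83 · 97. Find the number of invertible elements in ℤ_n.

φ(80510) = 80510 · (1 − 1/2) · (1 − 1/5) · (1 − 1/83) · (1 − 1/97)
       = 80510 · 31488/80510 = 31488.

31488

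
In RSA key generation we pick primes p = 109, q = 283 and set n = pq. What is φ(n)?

30456

φ(n) = (p − 1)(q − 1) = (109−1)(283−1) = 108·282 = 30456.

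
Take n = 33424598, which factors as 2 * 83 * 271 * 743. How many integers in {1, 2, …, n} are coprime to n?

16427880

φ(2) = 2 − 1 = 1.
φ(83) = 83 − 1 = 82.
φ(271) = 271 − 1 = 270.
φ(743) = 743 − 1 = 742.
Multiply: 1 · 82 · 270 · 742 = 16427880.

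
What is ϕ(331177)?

Factor 331177: 331177 = 7 · 11**2 · 17 · 23.
φ(7) = 7 − 1 = 6.
φ(11^2) = 11^2 − 11^1 = 121 − 11 = 110.
φ(17) = 17 − 1 = 16.
φ(23) = 23 − 1 = 22.
Since φ is multiplicative, φ(331177) = 6 · 110 · 16 · 22 = 232320.

232320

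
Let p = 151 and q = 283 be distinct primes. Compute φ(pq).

42300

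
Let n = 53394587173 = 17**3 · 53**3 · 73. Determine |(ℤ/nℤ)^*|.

φ(17^3) = 17^3 − 17^2 = 4913 − 289 = 4624.
φ(53^3) = 53^3 − 53^2 = 148877 − 2809 = 146068.
φ(73) = 73 − 1 = 72.
Since φ is multiplicative, φ(53394587173) = 4624 · 146068 · 72 = 48630127104.

48630127104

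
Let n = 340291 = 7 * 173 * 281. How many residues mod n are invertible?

φ(7) = 7 − 1 = 6.
φ(173) = 173 − 1 = 172.
φ(281) = 281 − 1 = 280.
Since φ is multiplicative, φ(340291) = 6 · 172 · 280 = 288960.

288960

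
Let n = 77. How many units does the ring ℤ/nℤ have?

77 = 7 × 11.
φ(77) = 77 · (1 − 1/7) · (1 − 1/11)
       = 77 · 60/77 = 60.

60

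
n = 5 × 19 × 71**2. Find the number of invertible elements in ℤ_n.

357840

φ(478895) = 478895 · (1 − 1/5) · (1 − 1/19) · (1 − 1/71)
       = 478895 · 5040/6745 = 357840.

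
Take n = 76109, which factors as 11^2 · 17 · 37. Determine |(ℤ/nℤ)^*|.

φ(11^2) = 11^1·(11−1) = 11·10 = 110.
φ(17) = 17 − 1 = 16.
φ(37) = 37 − 1 = 36.
Since φ is multiplicative, φ(76109) = 110 · 16 · 36 = 63360.

63360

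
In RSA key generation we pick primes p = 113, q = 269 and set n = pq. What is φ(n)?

30016

φ(30397) = 30397 · (1 − 1/113) · (1 − 1/269)
       = 30397 · 30016/30397 = 30016.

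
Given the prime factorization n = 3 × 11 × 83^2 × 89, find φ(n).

φ(3) = 3 − 1 = 2.
φ(11) = 11 − 1 = 10.
φ(83^2) = 83^2 − 83^1 = 6889 − 83 = 6806.
φ(89) = 89 − 1 = 88.
φ(20232993) = 2 × 10 × 6806 × 88 = 11978560.

11978560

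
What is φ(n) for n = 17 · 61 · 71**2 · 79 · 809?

300700108800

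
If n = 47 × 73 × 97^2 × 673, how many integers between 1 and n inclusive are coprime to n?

φ(21725973767) = 21725973767 · (1 − 1/47) · (1 − 1/73) · (1 − 1/97) · (1 − 1/673)
       = 21725973767 · 213663744/223979111 = 20725383168.

20725383168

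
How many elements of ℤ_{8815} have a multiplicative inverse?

6720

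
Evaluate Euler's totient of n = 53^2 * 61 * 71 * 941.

φ(53^2) = 53^1·(53−1) = 53·52 = 2756.
φ(61) = 61 − 1 = 60.
φ(71) = 71 − 1 = 70.
φ(941) = 941 − 1 = 940.
Multiply: 2756 · 60 · 70 · 940 = 10880688000.

10880688000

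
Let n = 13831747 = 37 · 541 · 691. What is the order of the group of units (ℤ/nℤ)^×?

13413600

φ(13831747) = 13831747 · (1 − 1/37) · (1 − 1/541) · (1 − 1/691)
       = 13831747 · 13413600/13831747 = 13413600.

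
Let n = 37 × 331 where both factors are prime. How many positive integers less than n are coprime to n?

11880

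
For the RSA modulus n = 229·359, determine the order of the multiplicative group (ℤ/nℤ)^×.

81624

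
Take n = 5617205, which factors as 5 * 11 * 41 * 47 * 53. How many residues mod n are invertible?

3827200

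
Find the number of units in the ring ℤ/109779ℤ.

66528

Factor 109779: 109779 = 3 * 23 * 37 * 43.
φ(109779) = 109779 · (1 − 1/3) · (1 − 1/23) · (1 − 1/37) · (1 − 1/43)
       = 109779 · 66528/109779 = 66528.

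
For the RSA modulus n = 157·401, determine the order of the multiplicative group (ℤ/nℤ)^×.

62400

φ(62957) = 62957 · (1 − 1/157) · (1 − 1/401)
       = 62957 · 62400/62957 = 62400.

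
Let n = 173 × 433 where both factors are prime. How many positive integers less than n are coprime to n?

74304

φ(74909) = 74909 · (1 − 1/173) · (1 − 1/433)
       = 74909 · 74304/74909 = 74304.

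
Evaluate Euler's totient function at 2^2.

φ(4) = 4 · (1 − 1/2)
       = 4 · 1/2 = 2.

2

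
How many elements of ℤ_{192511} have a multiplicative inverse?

Factor 192511: 192511 = 11**2 × 37 × 43.
φ(192511) = 192511 · (1 − 1/11) · (1 − 1/37) · (1 − 1/43)
       = 192511 · 15120/17501 = 166320.

166320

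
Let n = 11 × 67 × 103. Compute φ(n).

67320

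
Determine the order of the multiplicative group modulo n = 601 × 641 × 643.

φ(601) = 601 − 1 = 600.
φ(641) = 641 − 1 = 640.
φ(643) = 643 − 1 = 642.
φ(247709963) = 600 × 640 × 642 = 246528000.

246528000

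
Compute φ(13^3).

φ(13^3) = 13^2·(13−1) = 169·12 = 2028.

2028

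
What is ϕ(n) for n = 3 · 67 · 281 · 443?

φ(3) = 3 − 1 = 2.
φ(67) = 67 − 1 = 66.
φ(281) = 281 − 1 = 280.
φ(443) = 443 − 1 = 442.
φ(25021083) = 2 × 66 × 280 × 442 = 16336320.

16336320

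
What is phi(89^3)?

697048

φ(89^3) = 89^2·(89−1) = 7921·88 = 697048.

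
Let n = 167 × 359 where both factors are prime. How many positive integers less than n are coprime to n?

59428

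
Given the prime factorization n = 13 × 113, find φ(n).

1344

φ(13) = 13 − 1 = 12.
φ(113) = 113 − 1 = 112.
Since φ is multiplicative, φ(1469) = 12 · 112 = 1344.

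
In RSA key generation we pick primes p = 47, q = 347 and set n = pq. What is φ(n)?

φ(n) = (p − 1)(q − 1) = (47−1)(347−1) = 46·346 = 15916.

15916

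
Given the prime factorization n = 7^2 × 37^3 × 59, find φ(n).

φ(146437823) = 146437823 · (1 − 1/7) · (1 − 1/37) · (1 − 1/59)
       = 146437823 · 12528/15281 = 120055824.

120055824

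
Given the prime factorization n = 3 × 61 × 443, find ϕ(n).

φ(3) = 3 − 1 = 2.
φ(61) = 61 − 1 = 60.
φ(443) = 443 − 1 = 442.
φ(81069) = 2 × 60 × 442 = 53040.

53040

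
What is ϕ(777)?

432

777 = 3 × 7 × 37.
φ(777) = 777 · (1 − 1/3) · (1 − 1/7) · (1 − 1/37)
       = 777 · 432/777 = 432.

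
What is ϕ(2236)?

1008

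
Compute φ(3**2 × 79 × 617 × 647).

φ(3^2) = 3^2 − 3^1 = 9 − 3 = 6.
φ(79) = 79 − 1 = 78.
φ(617) = 617 − 1 = 616.
φ(647) = 647 − 1 = 646.
φ(283830489) = 6 × 78 × 616 × 646 = 186234048.

186234048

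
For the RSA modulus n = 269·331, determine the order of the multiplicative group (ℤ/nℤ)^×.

88440

φ(n) = (p − 1)(q − 1) = (269−1)(331−1) = 268·330 = 88440.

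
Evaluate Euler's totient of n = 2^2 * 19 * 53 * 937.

1752192

φ(2^2) = 2^2 − 2^1 = 4 − 2 = 2.
φ(19) = 19 − 1 = 18.
φ(53) = 53 − 1 = 52.
φ(937) = 937 − 1 = 936.
φ(3774236) = 2 × 18 × 52 × 936 = 1752192.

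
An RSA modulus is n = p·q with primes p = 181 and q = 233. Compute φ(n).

41760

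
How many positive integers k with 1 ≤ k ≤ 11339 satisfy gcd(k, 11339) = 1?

9856

Factor 11339: 11339 = 17 · 23 · 29.
φ(11339) = 11339 · (1 − 1/17) · (1 − 1/23) · (1 − 1/29)
       = 11339 · 9856/11339 = 9856.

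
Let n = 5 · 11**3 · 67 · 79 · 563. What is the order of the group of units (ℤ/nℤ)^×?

φ(19831627145) = 19831627145 · (1 − 1/5) · (1 − 1/11) · (1 − 1/67) · (1 − 1/79) · (1 − 1/563)
       = 19831627145 · 115727040/163897745 = 14002971840.

14002971840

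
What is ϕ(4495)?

3360

Prime factorization: 4495 = 5 * 29 * 31.
φ(4495) = 4495 · (1 − 1/5) · (1 − 1/29) · (1 − 1/31)
       = 4495 · 3360/4495 = 3360.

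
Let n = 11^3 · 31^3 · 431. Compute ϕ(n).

φ(17089934851) = 17089934851 · (1 − 1/11) · (1 − 1/31) · (1 − 1/431)
       = 17089934851 · 129000/146971 = 15000249000.

15000249000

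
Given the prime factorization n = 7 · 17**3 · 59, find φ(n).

1609152

φ(2029069) = 2029069 · (1 − 1/7) · (1 − 1/17) · (1 − 1/59)
       = 2029069 · 5568/7021 = 1609152.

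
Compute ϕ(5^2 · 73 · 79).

φ(144175) = 144175 · (1 − 1/5) · (1 − 1/73) · (1 − 1/79)
       = 144175 · 22464/28835 = 112320.

112320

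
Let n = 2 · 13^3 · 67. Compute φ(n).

133848

φ(294398) = 294398 · (1 − 1/2) · (1 − 1/13) · (1 − 1/67)
       = 294398 · 792/1742 = 133848.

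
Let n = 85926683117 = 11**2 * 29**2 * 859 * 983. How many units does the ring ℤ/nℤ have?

φ(85926683117) = 85926683117 · (1 − 1/11) · (1 − 1/29) · (1 − 1/859) · (1 − 1/983)
       = 85926683117 · 235915680/269362643 = 75257101920.

75257101920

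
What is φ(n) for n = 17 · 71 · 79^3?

φ(595098073) = 595098073 · (1 − 1/17) · (1 − 1/71) · (1 − 1/79)
       = 595098073 · 87360/95353 = 545213760.

545213760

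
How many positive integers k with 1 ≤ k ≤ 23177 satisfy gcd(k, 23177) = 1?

17640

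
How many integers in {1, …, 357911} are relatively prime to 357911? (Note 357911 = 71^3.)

φ(71^3) = 71^3 − 71^2 = 357911 − 5041 = 352870.

352870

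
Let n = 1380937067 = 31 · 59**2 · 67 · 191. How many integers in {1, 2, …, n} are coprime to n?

φ(31) = 31 − 1 = 30.
φ(59^2) = 59^2 − 59^1 = 3481 − 59 = 3422.
φ(67) = 67 − 1 = 66.
φ(191) = 191 − 1 = 190.
Since φ is multiplicative, φ(1380937067) = 30 · 3422 · 66 · 190 = 1287356400.

1287356400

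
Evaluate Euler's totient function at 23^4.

267674

φ(279841) = 279841 · (1 − 1/23)
       = 279841 · 22/23 = 267674.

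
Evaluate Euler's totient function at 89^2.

φ(89^2) = 89^1·(89−1) = 89·88 = 7832.

7832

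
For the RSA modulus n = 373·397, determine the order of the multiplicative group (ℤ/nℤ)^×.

147312

φ(pq) = (p−1)(q−1) = 372 · 396 = 147312.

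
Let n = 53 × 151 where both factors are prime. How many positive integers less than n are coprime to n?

For distinct primes, φ(pq) = (p−1)(q−1) = 52 × 150 = 7800.

7800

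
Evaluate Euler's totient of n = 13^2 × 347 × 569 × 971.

φ(13^2) = 13^2 − 13^1 = 169 − 13 = 156.
φ(347) = 347 − 1 = 346.
φ(569) = 569 − 1 = 568.
φ(971) = 971 − 1 = 970.
Multiply: 156 · 346 · 568 · 970 = 29738616960.

29738616960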